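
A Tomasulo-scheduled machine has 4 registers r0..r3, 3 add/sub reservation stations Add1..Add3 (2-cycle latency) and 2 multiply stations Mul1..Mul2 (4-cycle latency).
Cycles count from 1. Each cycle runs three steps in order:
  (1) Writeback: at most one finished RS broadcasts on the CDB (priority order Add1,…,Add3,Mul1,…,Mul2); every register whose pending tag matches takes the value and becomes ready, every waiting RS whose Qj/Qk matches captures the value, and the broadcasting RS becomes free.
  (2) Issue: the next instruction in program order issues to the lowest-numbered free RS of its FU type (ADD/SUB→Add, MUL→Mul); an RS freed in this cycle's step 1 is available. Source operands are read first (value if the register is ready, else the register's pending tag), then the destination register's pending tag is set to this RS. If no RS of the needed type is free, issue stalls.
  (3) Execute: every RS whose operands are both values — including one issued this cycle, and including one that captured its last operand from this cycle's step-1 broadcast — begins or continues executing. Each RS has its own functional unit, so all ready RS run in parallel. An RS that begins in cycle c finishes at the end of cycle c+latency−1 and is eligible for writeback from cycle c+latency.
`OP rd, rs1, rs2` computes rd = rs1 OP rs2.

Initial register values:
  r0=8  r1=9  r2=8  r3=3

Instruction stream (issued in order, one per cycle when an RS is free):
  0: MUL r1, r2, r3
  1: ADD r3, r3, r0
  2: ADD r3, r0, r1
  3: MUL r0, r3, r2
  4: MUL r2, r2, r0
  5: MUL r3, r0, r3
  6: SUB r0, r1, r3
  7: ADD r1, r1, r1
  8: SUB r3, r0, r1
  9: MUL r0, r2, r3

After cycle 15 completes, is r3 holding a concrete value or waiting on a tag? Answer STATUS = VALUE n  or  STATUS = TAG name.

cycle 1: issue MUL r1<-Mul1 // r0:8,r1:Mul1,r2:8,r3:3
cycle 2: issue ADD r3<-Add1 // r0:8,r1:Mul1,r2:8,r3:Add1
cycle 3: issue ADD r3<-Add2 // r0:8,r1:Mul1,r2:8,r3:Add2
cycle 4: CDB Add1=11; issue MUL r0<-Mul2 // r0:Mul2,r1:Mul1,r2:8,r3:Add2
cycle 5: CDB Mul1=24; issue MUL r2<-Mul1 // r0:Mul2,r1:24,r2:Mul1,r3:Add2
cycle 6: stall // r0:Mul2,r1:24,r2:Mul1,r3:Add2
cycle 7: CDB Add2=32; stall // r0:Mul2,r1:24,r2:Mul1,r3:32
cycle 8: stall // r0:Mul2,r1:24,r2:Mul1,r3:32
cycle 9: stall // r0:Mul2,r1:24,r2:Mul1,r3:32
cycle 10: stall // r0:Mul2,r1:24,r2:Mul1,r3:32
cycle 11: CDB Mul2=256; issue MUL r3<-Mul2 // r0:256,r1:24,r2:Mul1,r3:Mul2
cycle 12: issue SUB r0<-Add1 // r0:Add1,r1:24,r2:Mul1,r3:Mul2
cycle 13: issue ADD r1<-Add2 // r0:Add1,r1:Add2,r2:Mul1,r3:Mul2
cycle 14: issue SUB r3<-Add3 // r0:Add1,r1:Add2,r2:Mul1,r3:Add3
cycle 15: CDB Add2=48; stall // r0:Add1,r1:48,r2:Mul1,r3:Add3

STATUS = TAG Add3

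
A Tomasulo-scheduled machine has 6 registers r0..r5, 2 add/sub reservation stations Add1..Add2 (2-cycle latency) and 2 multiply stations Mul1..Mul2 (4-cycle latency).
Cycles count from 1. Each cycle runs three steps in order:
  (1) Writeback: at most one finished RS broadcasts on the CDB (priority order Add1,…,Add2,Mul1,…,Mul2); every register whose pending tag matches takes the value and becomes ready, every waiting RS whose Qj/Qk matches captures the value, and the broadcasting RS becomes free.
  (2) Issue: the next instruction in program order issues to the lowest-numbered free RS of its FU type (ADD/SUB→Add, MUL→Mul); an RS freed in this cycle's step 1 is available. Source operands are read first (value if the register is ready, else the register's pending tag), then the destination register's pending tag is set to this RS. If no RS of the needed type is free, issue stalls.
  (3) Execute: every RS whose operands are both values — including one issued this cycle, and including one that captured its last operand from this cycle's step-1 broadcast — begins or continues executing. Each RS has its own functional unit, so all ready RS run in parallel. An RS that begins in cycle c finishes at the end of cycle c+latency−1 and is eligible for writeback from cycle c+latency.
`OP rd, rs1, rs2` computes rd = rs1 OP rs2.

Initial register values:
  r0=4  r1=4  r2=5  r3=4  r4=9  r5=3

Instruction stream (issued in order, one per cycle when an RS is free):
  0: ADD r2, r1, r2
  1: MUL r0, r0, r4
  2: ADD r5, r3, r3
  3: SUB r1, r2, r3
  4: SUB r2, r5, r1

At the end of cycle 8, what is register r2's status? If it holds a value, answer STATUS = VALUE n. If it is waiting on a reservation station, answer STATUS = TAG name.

STATUS = VALUE 3

c1: issue ADD r2<-Add1 | r0:4,r1:4,r2:Add1,r3:4,r4:9,r5:3
c2: issue MUL r0<-Mul1 | r0:Mul1,r1:4,r2:Add1,r3:4,r4:9,r5:3
c3: CDB Add1=9; issue ADD r5<-Add1 | r0:Mul1,r1:4,r2:9,r3:4,r4:9,r5:Add1
c4: issue SUB r1<-Add2 | r0:Mul1,r1:Add2,r2:9,r3:4,r4:9,r5:Add1
c5: CDB Add1=8; issue SUB r2<-Add1 | r0:Mul1,r1:Add2,r2:Add1,r3:4,r4:9,r5:8
c6: CDB Add2=5 | r0:Mul1,r1:5,r2:Add1,r3:4,r4:9,r5:8
c7: CDB Mul1=36 | r0:36,r1:5,r2:Add1,r3:4,r4:9,r5:8
c8: CDB Add1=3 | r0:36,r1:5,r2:3,r3:4,r4:9,r5:8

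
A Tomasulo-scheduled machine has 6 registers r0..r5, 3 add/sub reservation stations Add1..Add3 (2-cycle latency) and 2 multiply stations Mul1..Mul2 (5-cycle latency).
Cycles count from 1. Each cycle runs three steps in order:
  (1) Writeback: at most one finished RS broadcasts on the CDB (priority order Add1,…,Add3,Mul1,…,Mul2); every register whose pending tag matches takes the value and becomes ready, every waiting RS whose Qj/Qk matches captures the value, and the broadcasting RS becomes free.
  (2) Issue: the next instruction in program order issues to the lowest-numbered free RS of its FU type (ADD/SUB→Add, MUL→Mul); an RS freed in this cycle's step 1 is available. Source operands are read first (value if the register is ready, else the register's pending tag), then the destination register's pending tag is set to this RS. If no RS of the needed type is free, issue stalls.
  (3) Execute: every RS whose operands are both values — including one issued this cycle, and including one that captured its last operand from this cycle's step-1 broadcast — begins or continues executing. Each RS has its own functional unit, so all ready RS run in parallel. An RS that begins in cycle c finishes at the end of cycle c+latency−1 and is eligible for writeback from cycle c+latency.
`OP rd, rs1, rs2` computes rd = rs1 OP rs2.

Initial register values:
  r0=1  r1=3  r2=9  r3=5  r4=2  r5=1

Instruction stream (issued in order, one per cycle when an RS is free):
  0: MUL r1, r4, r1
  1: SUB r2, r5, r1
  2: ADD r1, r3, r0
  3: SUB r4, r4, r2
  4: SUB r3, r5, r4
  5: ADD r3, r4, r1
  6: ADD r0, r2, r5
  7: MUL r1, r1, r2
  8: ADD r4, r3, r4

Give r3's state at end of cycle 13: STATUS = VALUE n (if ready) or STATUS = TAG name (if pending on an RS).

STATUS = VALUE 13

cycle 1: issue MUL r1<-Mul1 // r0:1,r1:Mul1,r2:9,r3:5,r4:2,r5:1
cycle 2: issue SUB r2<-Add1 // r0:1,r1:Mul1,r2:Add1,r3:5,r4:2,r5:1
cycle 3: issue ADD r1<-Add2 // r0:1,r1:Add2,r2:Add1,r3:5,r4:2,r5:1
cycle 4: issue SUB r4<-Add3 // r0:1,r1:Add2,r2:Add1,r3:5,r4:Add3,r5:1
cycle 5: CDB Add2=6; issue SUB r3<-Add2 // r0:1,r1:6,r2:Add1,r3:Add2,r4:Add3,r5:1
cycle 6: CDB Mul1=6; stall // r0:1,r1:6,r2:Add1,r3:Add2,r4:Add3,r5:1
cycle 7: stall // r0:1,r1:6,r2:Add1,r3:Add2,r4:Add3,r5:1
cycle 8: CDB Add1=-5; issue ADD r3<-Add1 // r0:1,r1:6,r2:-5,r3:Add1,r4:Add3,r5:1
cycle 9: stall // r0:1,r1:6,r2:-5,r3:Add1,r4:Add3,r5:1
cycle 10: CDB Add3=7; issue ADD r0<-Add3 // r0:Add3,r1:6,r2:-5,r3:Add1,r4:7,r5:1
cycle 11: issue MUL r1<-Mul1 // r0:Add3,r1:Mul1,r2:-5,r3:Add1,r4:7,r5:1
cycle 12: CDB Add1=13; issue ADD r4<-Add1 // r0:Add3,r1:Mul1,r2:-5,r3:13,r4:Add1,r5:1
cycle 13: CDB Add2=-6 // r0:Add3,r1:Mul1,r2:-5,r3:13,r4:Add1,r5:1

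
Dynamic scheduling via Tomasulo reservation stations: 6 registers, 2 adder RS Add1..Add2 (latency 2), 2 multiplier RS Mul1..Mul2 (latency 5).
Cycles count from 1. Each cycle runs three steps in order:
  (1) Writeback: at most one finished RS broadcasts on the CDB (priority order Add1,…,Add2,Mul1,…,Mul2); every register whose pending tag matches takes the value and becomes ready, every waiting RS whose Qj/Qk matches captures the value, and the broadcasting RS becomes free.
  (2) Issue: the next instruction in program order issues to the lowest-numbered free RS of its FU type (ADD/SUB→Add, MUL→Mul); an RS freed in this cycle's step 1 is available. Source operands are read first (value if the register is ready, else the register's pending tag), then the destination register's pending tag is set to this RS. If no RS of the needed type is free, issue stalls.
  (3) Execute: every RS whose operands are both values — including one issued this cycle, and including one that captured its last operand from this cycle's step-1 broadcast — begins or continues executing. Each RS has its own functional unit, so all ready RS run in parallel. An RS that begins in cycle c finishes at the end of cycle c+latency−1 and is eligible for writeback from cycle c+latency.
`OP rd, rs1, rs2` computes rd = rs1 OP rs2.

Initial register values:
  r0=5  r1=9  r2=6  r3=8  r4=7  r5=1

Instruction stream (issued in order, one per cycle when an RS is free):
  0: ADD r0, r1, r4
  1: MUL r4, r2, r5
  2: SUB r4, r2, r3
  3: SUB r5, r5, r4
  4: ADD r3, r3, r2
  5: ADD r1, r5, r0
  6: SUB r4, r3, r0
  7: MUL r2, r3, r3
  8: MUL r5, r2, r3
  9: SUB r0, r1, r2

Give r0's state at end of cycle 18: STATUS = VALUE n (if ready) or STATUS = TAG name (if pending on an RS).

  c1: issue ADD r0<-Add1  regs: r0:Add1,r1:9,r2:6,r3:8,r4:7,r5:1
  c2: issue MUL r4<-Mul1  regs: r0:Add1,r1:9,r2:6,r3:8,r4:Mul1,r5:1
  c3: CDB Add1=16; issue SUB r4<-Add1  regs: r0:16,r1:9,r2:6,r3:8,r4:Add1,r5:1
  c4: issue SUB r5<-Add2  regs: r0:16,r1:9,r2:6,r3:8,r4:Add1,r5:Add2
  c5: CDB Add1=-2; issue ADD r3<-Add1  regs: r0:16,r1:9,r2:6,r3:Add1,r4:-2,r5:Add2
  c6: stall  regs: r0:16,r1:9,r2:6,r3:Add1,r4:-2,r5:Add2
  c7: CDB Add1=14; issue ADD r1<-Add1  regs: r0:16,r1:Add1,r2:6,r3:14,r4:-2,r5:Add2
  c8: CDB Add2=3; issue SUB r4<-Add2  regs: r0:16,r1:Add1,r2:6,r3:14,r4:Add2,r5:3
  c9: CDB Mul1=6; issue MUL r2<-Mul1  regs: r0:16,r1:Add1,r2:Mul1,r3:14,r4:Add2,r5:3
  c10: CDB Add1=19; issue MUL r5<-Mul2  regs: r0:16,r1:19,r2:Mul1,r3:14,r4:Add2,r5:Mul2
  c11: CDB Add2=-2; issue SUB r0<-Add1  regs: r0:Add1,r1:19,r2:Mul1,r3:14,r4:-2,r5:Mul2
  c12: -  regs: r0:Add1,r1:19,r2:Mul1,r3:14,r4:-2,r5:Mul2
  c13: -  regs: r0:Add1,r1:19,r2:Mul1,r3:14,r4:-2,r5:Mul2
  c14: CDB Mul1=196  regs: r0:Add1,r1:19,r2:196,r3:14,r4:-2,r5:Mul2
  c15: -  regs: r0:Add1,r1:19,r2:196,r3:14,r4:-2,r5:Mul2
  c16: CDB Add1=-177  regs: r0:-177,r1:19,r2:196,r3:14,r4:-2,r5:Mul2
  c17: -  regs: r0:-177,r1:19,r2:196,r3:14,r4:-2,r5:Mul2
  c18: -  regs: r0:-177,r1:19,r2:196,r3:14,r4:-2,r5:Mul2

STATUS = VALUE -177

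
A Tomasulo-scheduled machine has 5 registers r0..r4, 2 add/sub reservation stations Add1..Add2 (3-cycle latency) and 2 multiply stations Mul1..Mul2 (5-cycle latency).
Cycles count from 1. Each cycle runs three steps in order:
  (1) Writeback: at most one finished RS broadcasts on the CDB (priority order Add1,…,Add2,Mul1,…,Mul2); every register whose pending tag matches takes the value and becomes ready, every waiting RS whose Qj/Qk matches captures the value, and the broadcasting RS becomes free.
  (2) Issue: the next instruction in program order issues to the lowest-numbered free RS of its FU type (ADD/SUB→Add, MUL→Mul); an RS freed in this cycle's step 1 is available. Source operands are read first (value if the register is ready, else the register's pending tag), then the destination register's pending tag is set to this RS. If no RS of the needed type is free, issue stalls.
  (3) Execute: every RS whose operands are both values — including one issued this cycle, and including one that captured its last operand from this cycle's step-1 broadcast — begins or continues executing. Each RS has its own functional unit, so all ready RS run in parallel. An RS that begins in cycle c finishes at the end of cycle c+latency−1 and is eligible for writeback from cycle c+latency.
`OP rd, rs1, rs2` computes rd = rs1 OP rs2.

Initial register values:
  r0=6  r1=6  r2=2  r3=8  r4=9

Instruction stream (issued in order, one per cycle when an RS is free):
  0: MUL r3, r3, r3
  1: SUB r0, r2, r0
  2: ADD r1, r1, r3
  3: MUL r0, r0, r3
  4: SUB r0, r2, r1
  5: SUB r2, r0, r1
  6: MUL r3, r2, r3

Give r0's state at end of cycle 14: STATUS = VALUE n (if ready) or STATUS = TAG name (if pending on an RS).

STATUS = VALUE -68

c1: issue MUL r3<-Mul1 | r0:6,r1:6,r2:2,r3:Mul1,r4:9
c2: issue SUB r0<-Add1 | r0:Add1,r1:6,r2:2,r3:Mul1,r4:9
c3: issue ADD r1<-Add2 | r0:Add1,r1:Add2,r2:2,r3:Mul1,r4:9
c4: issue MUL r0<-Mul2 | r0:Mul2,r1:Add2,r2:2,r3:Mul1,r4:9
c5: CDB Add1=-4; issue SUB r0<-Add1 | r0:Add1,r1:Add2,r2:2,r3:Mul1,r4:9
c6: CDB Mul1=64; stall | r0:Add1,r1:Add2,r2:2,r3:64,r4:9
c7: stall | r0:Add1,r1:Add2,r2:2,r3:64,r4:9
c8: stall | r0:Add1,r1:Add2,r2:2,r3:64,r4:9
c9: CDB Add2=70; issue SUB r2<-Add2 | r0:Add1,r1:70,r2:Add2,r3:64,r4:9
c10: issue MUL r3<-Mul1 | r0:Add1,r1:70,r2:Add2,r3:Mul1,r4:9
c11: CDB Mul2=-256 | r0:Add1,r1:70,r2:Add2,r3:Mul1,r4:9
c12: CDB Add1=-68 | r0:-68,r1:70,r2:Add2,r3:Mul1,r4:9
c13: - | r0:-68,r1:70,r2:Add2,r3:Mul1,r4:9
c14: - | r0:-68,r1:70,r2:Add2,r3:Mul1,r4:9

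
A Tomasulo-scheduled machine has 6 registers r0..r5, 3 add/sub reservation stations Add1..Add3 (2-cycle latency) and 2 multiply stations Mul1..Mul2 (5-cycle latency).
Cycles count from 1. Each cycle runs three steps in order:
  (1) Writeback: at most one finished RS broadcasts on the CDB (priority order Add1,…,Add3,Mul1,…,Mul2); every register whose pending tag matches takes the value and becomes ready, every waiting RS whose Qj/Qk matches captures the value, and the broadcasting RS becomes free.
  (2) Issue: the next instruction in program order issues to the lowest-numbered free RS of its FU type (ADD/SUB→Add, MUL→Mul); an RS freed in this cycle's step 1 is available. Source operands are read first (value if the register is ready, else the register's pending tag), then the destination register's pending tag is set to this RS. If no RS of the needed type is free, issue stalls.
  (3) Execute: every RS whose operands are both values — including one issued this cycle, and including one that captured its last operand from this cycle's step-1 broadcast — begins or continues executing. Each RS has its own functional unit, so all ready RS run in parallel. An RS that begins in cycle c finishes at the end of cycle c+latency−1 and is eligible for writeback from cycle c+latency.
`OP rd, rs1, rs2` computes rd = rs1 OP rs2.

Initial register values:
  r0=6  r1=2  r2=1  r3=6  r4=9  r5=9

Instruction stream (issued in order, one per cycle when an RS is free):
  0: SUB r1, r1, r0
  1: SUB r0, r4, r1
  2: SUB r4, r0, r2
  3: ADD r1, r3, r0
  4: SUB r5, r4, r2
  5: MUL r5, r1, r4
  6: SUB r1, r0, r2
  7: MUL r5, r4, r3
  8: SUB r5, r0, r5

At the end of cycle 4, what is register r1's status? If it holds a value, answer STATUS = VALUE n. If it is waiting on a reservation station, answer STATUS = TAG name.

STATUS = TAG Add3

c1: issue SUB r1<-Add1 | r0:6,r1:Add1,r2:1,r3:6,r4:9,r5:9
c2: issue SUB r0<-Add2 | r0:Add2,r1:Add1,r2:1,r3:6,r4:9,r5:9
c3: CDB Add1=-4; issue SUB r4<-Add1 | r0:Add2,r1:-4,r2:1,r3:6,r4:Add1,r5:9
c4: issue ADD r1<-Add3 | r0:Add2,r1:Add3,r2:1,r3:6,r4:Add1,r5:9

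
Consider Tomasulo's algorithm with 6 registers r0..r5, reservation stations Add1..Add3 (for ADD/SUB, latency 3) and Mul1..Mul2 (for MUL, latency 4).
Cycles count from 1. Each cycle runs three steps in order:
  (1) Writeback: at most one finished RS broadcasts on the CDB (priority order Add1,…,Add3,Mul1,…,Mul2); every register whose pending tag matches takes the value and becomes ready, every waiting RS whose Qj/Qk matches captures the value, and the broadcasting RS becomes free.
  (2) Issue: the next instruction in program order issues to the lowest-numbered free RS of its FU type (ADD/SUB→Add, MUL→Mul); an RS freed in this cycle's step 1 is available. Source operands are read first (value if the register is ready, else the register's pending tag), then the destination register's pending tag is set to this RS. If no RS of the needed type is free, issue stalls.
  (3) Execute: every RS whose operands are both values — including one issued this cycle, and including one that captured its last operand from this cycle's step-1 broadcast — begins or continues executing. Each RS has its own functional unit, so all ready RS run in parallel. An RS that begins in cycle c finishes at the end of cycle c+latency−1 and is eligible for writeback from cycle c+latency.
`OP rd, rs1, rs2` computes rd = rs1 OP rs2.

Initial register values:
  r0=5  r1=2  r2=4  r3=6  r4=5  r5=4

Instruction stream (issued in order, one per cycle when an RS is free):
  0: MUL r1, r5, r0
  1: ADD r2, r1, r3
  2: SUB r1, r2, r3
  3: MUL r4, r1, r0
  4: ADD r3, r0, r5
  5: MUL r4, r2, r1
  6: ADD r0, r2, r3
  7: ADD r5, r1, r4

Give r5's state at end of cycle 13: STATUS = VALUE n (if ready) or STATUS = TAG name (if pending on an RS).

  c1: issue MUL r1<-Mul1  regs: r0:5,r1:Mul1,r2:4,r3:6,r4:5,r5:4
  c2: issue ADD r2<-Add1  regs: r0:5,r1:Mul1,r2:Add1,r3:6,r4:5,r5:4
  c3: issue SUB r1<-Add2  regs: r0:5,r1:Add2,r2:Add1,r3:6,r4:5,r5:4
  c4: issue MUL r4<-Mul2  regs: r0:5,r1:Add2,r2:Add1,r3:6,r4:Mul2,r5:4
  c5: CDB Mul1=20; issue ADD r3<-Add3  regs: r0:5,r1:Add2,r2:Add1,r3:Add3,r4:Mul2,r5:4
  c6: issue MUL r4<-Mul1  regs: r0:5,r1:Add2,r2:Add1,r3:Add3,r4:Mul1,r5:4
  c7: stall  regs: r0:5,r1:Add2,r2:Add1,r3:Add3,r4:Mul1,r5:4
  c8: CDB Add1=26; issue ADD r0<-Add1  regs: r0:Add1,r1:Add2,r2:26,r3:Add3,r4:Mul1,r5:4
  c9: CDB Add3=9; issue ADD r5<-Add3  regs: r0:Add1,r1:Add2,r2:26,r3:9,r4:Mul1,r5:Add3
  c10: -  regs: r0:Add1,r1:Add2,r2:26,r3:9,r4:Mul1,r5:Add3
  c11: CDB Add2=20  regs: r0:Add1,r1:20,r2:26,r3:9,r4:Mul1,r5:Add3
  c12: CDB Add1=35  regs: r0:35,r1:20,r2:26,r3:9,r4:Mul1,r5:Add3
  c13: -  regs: r0:35,r1:20,r2:26,r3:9,r4:Mul1,r5:Add3

STATUS = TAG Add3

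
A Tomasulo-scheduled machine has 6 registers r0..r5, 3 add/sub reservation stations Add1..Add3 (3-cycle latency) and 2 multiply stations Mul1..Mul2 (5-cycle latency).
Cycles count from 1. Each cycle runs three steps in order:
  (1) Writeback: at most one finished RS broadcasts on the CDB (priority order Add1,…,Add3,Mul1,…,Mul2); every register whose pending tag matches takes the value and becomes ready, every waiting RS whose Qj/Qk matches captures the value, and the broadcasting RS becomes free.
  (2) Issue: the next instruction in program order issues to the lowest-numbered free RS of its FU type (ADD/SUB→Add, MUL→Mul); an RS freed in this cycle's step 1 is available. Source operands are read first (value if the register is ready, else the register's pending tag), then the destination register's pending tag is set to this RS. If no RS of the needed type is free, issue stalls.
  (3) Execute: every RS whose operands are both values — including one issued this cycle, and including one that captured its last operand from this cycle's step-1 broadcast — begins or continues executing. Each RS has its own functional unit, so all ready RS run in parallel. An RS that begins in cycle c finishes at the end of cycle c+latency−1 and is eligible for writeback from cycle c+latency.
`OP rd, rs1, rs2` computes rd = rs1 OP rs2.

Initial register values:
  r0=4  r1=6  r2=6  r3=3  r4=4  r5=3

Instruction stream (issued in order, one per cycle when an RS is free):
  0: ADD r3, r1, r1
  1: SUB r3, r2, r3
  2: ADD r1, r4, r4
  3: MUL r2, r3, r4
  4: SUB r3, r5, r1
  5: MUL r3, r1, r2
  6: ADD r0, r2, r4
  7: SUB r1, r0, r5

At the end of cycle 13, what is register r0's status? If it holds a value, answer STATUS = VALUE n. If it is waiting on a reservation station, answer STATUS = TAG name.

STATUS = TAG Add2

c1: issue ADD r3<-Add1 | r0:4,r1:6,r2:6,r3:Add1,r4:4,r5:3
c2: issue SUB r3<-Add2 | r0:4,r1:6,r2:6,r3:Add2,r4:4,r5:3
c3: issue ADD r1<-Add3 | r0:4,r1:Add3,r2:6,r3:Add2,r4:4,r5:3
c4: CDB Add1=12; issue MUL r2<-Mul1 | r0:4,r1:Add3,r2:Mul1,r3:Add2,r4:4,r5:3
c5: issue SUB r3<-Add1 | r0:4,r1:Add3,r2:Mul1,r3:Add1,r4:4,r5:3
c6: CDB Add3=8; issue MUL r3<-Mul2 | r0:4,r1:8,r2:Mul1,r3:Mul2,r4:4,r5:3
c7: CDB Add2=-6; issue ADD r0<-Add2 | r0:Add2,r1:8,r2:Mul1,r3:Mul2,r4:4,r5:3
c8: issue SUB r1<-Add3 | r0:Add2,r1:Add3,r2:Mul1,r3:Mul2,r4:4,r5:3
c9: CDB Add1=-5 | r0:Add2,r1:Add3,r2:Mul1,r3:Mul2,r4:4,r5:3
c10: - | r0:Add2,r1:Add3,r2:Mul1,r3:Mul2,r4:4,r5:3
c11: - | r0:Add2,r1:Add3,r2:Mul1,r3:Mul2,r4:4,r5:3
c12: CDB Mul1=-24 | r0:Add2,r1:Add3,r2:-24,r3:Mul2,r4:4,r5:3
c13: - | r0:Add2,r1:Add3,r2:-24,r3:Mul2,r4:4,r5:3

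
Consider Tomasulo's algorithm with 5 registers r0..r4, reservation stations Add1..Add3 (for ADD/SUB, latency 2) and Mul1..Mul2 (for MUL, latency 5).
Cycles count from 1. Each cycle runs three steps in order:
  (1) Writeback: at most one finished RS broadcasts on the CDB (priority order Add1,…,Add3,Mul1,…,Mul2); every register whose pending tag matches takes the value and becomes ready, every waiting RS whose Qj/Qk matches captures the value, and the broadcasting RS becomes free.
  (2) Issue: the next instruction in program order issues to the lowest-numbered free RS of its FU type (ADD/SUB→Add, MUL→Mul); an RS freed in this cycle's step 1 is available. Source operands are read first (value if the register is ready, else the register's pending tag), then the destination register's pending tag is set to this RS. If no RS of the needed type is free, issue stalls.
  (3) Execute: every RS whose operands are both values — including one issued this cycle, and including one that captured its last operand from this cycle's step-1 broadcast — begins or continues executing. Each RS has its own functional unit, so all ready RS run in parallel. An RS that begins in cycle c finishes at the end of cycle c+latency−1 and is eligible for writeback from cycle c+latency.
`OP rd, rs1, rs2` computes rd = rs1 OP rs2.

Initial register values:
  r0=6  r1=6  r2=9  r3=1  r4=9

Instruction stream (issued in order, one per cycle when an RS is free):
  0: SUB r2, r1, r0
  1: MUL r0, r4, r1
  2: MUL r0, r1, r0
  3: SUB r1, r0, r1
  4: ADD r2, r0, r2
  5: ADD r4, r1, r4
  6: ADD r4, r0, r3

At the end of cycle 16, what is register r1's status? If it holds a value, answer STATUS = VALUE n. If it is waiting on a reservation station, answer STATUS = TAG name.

STATUS = VALUE 318

cycle 1: issue SUB r2<-Add1 // r0:6,r1:6,r2:Add1,r3:1,r4:9
cycle 2: issue MUL r0<-Mul1 // r0:Mul1,r1:6,r2:Add1,r3:1,r4:9
cycle 3: CDB Add1=0; issue MUL r0<-Mul2 // r0:Mul2,r1:6,r2:0,r3:1,r4:9
cycle 4: issue SUB r1<-Add1 // r0:Mul2,r1:Add1,r2:0,r3:1,r4:9
cycle 5: issue ADD r2<-Add2 // r0:Mul2,r1:Add1,r2:Add2,r3:1,r4:9
cycle 6: issue ADD r4<-Add3 // r0:Mul2,r1:Add1,r2:Add2,r3:1,r4:Add3
cycle 7: CDB Mul1=54; stall // r0:Mul2,r1:Add1,r2:Add2,r3:1,r4:Add3
cycle 8: stall // r0:Mul2,r1:Add1,r2:Add2,r3:1,r4:Add3
cycle 9: stall // r0:Mul2,r1:Add1,r2:Add2,r3:1,r4:Add3
cycle 10: stall // r0:Mul2,r1:Add1,r2:Add2,r3:1,r4:Add3
cycle 11: stall // r0:Mul2,r1:Add1,r2:Add2,r3:1,r4:Add3
cycle 12: CDB Mul2=324; stall // r0:324,r1:Add1,r2:Add2,r3:1,r4:Add3
cycle 13: stall // r0:324,r1:Add1,r2:Add2,r3:1,r4:Add3
cycle 14: CDB Add1=318; issue ADD r4<-Add1 // r0:324,r1:318,r2:Add2,r3:1,r4:Add1
cycle 15: CDB Add2=324 // r0:324,r1:318,r2:324,r3:1,r4:Add1
cycle 16: CDB Add1=325 // r0:324,r1:318,r2:324,r3:1,r4:325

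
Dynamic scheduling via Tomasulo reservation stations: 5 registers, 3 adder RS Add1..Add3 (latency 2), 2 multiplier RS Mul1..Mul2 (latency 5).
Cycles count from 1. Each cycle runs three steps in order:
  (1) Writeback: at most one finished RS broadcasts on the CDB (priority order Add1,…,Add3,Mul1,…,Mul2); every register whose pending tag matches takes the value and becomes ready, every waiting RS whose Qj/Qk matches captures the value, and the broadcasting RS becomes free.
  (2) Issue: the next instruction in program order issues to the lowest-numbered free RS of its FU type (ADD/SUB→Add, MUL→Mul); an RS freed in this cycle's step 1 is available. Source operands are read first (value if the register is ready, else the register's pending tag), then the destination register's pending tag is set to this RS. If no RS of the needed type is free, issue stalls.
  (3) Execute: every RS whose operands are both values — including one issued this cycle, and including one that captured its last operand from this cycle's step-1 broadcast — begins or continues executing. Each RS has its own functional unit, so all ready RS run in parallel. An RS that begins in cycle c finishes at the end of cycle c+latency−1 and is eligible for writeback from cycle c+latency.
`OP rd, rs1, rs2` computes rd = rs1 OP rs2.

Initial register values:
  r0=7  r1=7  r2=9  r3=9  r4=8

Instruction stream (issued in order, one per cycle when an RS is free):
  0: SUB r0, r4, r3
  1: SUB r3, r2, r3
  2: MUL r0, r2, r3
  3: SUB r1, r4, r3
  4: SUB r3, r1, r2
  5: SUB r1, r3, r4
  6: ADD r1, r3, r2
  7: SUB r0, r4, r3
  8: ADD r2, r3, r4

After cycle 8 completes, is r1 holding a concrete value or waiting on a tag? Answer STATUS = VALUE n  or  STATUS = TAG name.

c1: issue SUB r0<-Add1 | r0:Add1,r1:7,r2:9,r3:9,r4:8
c2: issue SUB r3<-Add2 | r0:Add1,r1:7,r2:9,r3:Add2,r4:8
c3: CDB Add1=-1; issue MUL r0<-Mul1 | r0:Mul1,r1:7,r2:9,r3:Add2,r4:8
c4: CDB Add2=0; issue SUB r1<-Add1 | r0:Mul1,r1:Add1,r2:9,r3:0,r4:8
c5: issue SUB r3<-Add2 | r0:Mul1,r1:Add1,r2:9,r3:Add2,r4:8
c6: CDB Add1=8; issue SUB r1<-Add1 | r0:Mul1,r1:Add1,r2:9,r3:Add2,r4:8
c7: issue ADD r1<-Add3 | r0:Mul1,r1:Add3,r2:9,r3:Add2,r4:8
c8: CDB Add2=-1; issue SUB r0<-Add2 | r0:Add2,r1:Add3,r2:9,r3:-1,r4:8

STATUS = TAG Add3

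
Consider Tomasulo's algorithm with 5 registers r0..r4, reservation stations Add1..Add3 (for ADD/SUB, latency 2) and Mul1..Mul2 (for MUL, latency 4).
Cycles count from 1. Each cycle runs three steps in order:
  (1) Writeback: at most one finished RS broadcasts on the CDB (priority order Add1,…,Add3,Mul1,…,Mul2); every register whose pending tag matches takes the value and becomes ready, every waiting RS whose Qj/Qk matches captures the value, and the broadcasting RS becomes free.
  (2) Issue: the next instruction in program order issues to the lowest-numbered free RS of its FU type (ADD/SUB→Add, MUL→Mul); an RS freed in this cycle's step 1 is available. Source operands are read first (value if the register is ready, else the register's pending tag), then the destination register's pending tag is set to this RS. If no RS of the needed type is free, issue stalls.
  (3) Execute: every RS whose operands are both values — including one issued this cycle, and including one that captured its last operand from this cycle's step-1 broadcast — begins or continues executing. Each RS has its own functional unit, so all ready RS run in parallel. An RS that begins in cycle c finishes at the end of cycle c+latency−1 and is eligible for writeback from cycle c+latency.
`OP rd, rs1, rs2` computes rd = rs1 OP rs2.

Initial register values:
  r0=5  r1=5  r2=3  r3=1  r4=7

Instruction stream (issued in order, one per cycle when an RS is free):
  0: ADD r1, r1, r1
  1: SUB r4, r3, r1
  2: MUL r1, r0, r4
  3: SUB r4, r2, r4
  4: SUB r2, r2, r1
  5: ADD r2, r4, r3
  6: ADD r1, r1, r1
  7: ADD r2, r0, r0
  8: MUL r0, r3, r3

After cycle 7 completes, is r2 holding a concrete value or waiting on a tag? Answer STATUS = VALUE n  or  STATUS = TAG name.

STATUS = TAG Add3

  c1: issue ADD r1<-Add1  regs: r0:5,r1:Add1,r2:3,r3:1,r4:7
  c2: issue SUB r4<-Add2  regs: r0:5,r1:Add1,r2:3,r3:1,r4:Add2
  c3: CDB Add1=10; issue MUL r1<-Mul1  regs: r0:5,r1:Mul1,r2:3,r3:1,r4:Add2
  c4: issue SUB r4<-Add1  regs: r0:5,r1:Mul1,r2:3,r3:1,r4:Add1
  c5: CDB Add2=-9; issue SUB r2<-Add2  regs: r0:5,r1:Mul1,r2:Add2,r3:1,r4:Add1
  c6: issue ADD r2<-Add3  regs: r0:5,r1:Mul1,r2:Add3,r3:1,r4:Add1
  c7: CDB Add1=12; issue ADD r1<-Add1  regs: r0:5,r1:Add1,r2:Add3,r3:1,r4:12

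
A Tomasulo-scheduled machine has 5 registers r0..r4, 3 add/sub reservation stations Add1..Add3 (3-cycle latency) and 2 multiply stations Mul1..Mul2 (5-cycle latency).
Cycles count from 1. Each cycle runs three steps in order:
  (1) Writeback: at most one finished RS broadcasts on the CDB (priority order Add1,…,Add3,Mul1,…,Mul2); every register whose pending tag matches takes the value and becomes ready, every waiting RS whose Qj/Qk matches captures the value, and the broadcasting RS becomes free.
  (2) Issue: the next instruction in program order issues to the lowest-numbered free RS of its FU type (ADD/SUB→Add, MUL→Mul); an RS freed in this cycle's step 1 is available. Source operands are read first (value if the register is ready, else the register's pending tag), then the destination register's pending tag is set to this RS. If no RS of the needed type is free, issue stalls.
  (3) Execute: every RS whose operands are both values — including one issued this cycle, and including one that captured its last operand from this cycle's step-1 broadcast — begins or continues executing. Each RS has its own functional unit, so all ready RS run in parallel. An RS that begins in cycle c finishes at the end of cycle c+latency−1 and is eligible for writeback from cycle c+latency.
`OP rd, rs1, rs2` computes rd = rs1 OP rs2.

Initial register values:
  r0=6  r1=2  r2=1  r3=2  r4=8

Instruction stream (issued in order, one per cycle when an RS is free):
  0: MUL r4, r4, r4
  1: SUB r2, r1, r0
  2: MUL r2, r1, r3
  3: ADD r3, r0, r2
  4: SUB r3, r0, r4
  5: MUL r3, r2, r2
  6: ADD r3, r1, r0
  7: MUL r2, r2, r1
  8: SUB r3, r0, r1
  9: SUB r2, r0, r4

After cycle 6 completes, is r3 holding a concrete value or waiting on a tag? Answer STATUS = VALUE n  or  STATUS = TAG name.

cycle 1: issue MUL r4<-Mul1 // r0:6,r1:2,r2:1,r3:2,r4:Mul1
cycle 2: issue SUB r2<-Add1 // r0:6,r1:2,r2:Add1,r3:2,r4:Mul1
cycle 3: issue MUL r2<-Mul2 // r0:6,r1:2,r2:Mul2,r3:2,r4:Mul1
cycle 4: issue ADD r3<-Add2 // r0:6,r1:2,r2:Mul2,r3:Add2,r4:Mul1
cycle 5: CDB Add1=-4; issue SUB r3<-Add1 // r0:6,r1:2,r2:Mul2,r3:Add1,r4:Mul1
cycle 6: CDB Mul1=64; issue MUL r3<-Mul1 // r0:6,r1:2,r2:Mul2,r3:Mul1,r4:64

STATUS = TAG Mul1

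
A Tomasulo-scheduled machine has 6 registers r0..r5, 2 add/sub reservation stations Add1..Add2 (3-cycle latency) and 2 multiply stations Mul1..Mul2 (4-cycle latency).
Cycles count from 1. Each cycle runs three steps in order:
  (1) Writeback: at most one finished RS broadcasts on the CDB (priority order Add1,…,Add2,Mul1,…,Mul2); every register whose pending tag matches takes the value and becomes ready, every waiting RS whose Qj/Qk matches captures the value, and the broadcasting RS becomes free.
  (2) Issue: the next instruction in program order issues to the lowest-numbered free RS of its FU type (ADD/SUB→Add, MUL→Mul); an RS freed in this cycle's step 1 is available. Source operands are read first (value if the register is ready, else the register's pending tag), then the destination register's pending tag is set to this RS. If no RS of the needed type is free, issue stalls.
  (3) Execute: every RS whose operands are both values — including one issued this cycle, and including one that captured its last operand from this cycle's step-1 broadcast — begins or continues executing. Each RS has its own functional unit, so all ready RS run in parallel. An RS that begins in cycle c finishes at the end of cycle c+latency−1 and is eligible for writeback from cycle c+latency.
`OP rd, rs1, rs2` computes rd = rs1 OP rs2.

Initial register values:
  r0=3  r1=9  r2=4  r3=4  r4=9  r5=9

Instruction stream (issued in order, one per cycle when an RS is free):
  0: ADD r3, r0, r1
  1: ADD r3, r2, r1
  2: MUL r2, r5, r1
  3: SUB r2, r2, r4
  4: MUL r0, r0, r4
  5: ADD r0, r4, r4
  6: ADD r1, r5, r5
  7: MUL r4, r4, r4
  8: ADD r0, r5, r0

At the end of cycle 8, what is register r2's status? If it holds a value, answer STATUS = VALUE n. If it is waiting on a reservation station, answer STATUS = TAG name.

STATUS = TAG Add1

  c1: issue ADD r3<-Add1  regs: r0:3,r1:9,r2:4,r3:Add1,r4:9,r5:9
  c2: issue ADD r3<-Add2  regs: r0:3,r1:9,r2:4,r3:Add2,r4:9,r5:9
  c3: issue MUL r2<-Mul1  regs: r0:3,r1:9,r2:Mul1,r3:Add2,r4:9,r5:9
  c4: CDB Add1=12; issue SUB r2<-Add1  regs: r0:3,r1:9,r2:Add1,r3:Add2,r4:9,r5:9
  c5: CDB Add2=13; issue MUL r0<-Mul2  regs: r0:Mul2,r1:9,r2:Add1,r3:13,r4:9,r5:9
  c6: issue ADD r0<-Add2  regs: r0:Add2,r1:9,r2:Add1,r3:13,r4:9,r5:9
  c7: CDB Mul1=81; stall  regs: r0:Add2,r1:9,r2:Add1,r3:13,r4:9,r5:9
  c8: stall  regs: r0:Add2,r1:9,r2:Add1,r3:13,r4:9,r5:9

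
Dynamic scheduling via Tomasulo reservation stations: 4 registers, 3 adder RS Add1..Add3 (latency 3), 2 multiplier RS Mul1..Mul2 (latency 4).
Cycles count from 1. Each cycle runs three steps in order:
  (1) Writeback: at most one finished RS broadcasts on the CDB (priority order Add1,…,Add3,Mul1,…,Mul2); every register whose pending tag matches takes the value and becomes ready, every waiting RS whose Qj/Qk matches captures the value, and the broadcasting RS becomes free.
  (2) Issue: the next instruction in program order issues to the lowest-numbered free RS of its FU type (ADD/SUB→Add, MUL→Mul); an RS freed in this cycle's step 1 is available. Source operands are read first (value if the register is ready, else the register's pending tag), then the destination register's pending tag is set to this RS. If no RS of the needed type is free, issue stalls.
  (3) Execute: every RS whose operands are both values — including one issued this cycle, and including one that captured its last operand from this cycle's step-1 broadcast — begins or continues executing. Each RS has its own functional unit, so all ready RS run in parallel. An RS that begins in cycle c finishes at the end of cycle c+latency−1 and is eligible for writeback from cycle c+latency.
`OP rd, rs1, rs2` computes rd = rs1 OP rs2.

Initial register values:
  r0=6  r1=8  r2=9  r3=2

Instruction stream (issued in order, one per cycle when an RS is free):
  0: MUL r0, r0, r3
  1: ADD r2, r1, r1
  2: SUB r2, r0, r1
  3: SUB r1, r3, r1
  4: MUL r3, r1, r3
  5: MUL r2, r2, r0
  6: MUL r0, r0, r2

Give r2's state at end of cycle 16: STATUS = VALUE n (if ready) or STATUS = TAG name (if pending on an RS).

STATUS = VALUE 48

cycle 1: issue MUL r0<-Mul1 // r0:Mul1,r1:8,r2:9,r3:2
cycle 2: issue ADD r2<-Add1 // r0:Mul1,r1:8,r2:Add1,r3:2
cycle 3: issue SUB r2<-Add2 // r0:Mul1,r1:8,r2:Add2,r3:2
cycle 4: issue SUB r1<-Add3 // r0:Mul1,r1:Add3,r2:Add2,r3:2
cycle 5: CDB Add1=16; issue MUL r3<-Mul2 // r0:Mul1,r1:Add3,r2:Add2,r3:Mul2
cycle 6: CDB Mul1=12; issue MUL r2<-Mul1 // r0:12,r1:Add3,r2:Mul1,r3:Mul2
cycle 7: CDB Add3=-6; stall // r0:12,r1:-6,r2:Mul1,r3:Mul2
cycle 8: stall // r0:12,r1:-6,r2:Mul1,r3:Mul2
cycle 9: CDB Add2=4; stall // r0:12,r1:-6,r2:Mul1,r3:Mul2
cycle 10: stall // r0:12,r1:-6,r2:Mul1,r3:Mul2
cycle 11: CDB Mul2=-12; issue MUL r0<-Mul2 // r0:Mul2,r1:-6,r2:Mul1,r3:-12
cycle 12: - // r0:Mul2,r1:-6,r2:Mul1,r3:-12
cycle 13: CDB Mul1=48 // r0:Mul2,r1:-6,r2:48,r3:-12
cycle 14: - // r0:Mul2,r1:-6,r2:48,r3:-12
cycle 15: - // r0:Mul2,r1:-6,r2:48,r3:-12
cycle 16: - // r0:Mul2,r1:-6,r2:48,r3:-12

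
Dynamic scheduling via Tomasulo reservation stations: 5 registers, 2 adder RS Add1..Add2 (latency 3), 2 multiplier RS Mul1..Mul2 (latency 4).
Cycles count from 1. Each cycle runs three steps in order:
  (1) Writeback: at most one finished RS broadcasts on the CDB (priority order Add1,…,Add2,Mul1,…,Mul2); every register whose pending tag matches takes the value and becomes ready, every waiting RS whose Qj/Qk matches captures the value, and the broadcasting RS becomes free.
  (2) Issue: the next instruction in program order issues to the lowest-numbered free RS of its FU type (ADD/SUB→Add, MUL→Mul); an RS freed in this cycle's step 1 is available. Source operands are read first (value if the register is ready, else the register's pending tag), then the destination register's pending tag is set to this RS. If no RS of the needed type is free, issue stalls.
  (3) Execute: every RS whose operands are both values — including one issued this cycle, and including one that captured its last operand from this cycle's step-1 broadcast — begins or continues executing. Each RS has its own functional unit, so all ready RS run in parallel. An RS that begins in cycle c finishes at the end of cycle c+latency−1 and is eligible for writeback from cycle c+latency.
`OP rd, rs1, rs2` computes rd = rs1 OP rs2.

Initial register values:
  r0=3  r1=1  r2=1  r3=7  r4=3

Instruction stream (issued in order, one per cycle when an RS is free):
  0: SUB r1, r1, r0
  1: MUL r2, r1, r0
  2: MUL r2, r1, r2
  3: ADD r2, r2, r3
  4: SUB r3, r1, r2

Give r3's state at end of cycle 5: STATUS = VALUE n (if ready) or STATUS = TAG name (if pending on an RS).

STATUS = TAG Add2

  c1: issue SUB r1<-Add1  regs: r0:3,r1:Add1,r2:1,r3:7,r4:3
  c2: issue MUL r2<-Mul1  regs: r0:3,r1:Add1,r2:Mul1,r3:7,r4:3
  c3: issue MUL r2<-Mul2  regs: r0:3,r1:Add1,r2:Mul2,r3:7,r4:3
  c4: CDB Add1=-2; issue ADD r2<-Add1  regs: r0:3,r1:-2,r2:Add1,r3:7,r4:3
  c5: issue SUB r3<-Add2  regs: r0:3,r1:-2,r2:Add1,r3:Add2,r4:3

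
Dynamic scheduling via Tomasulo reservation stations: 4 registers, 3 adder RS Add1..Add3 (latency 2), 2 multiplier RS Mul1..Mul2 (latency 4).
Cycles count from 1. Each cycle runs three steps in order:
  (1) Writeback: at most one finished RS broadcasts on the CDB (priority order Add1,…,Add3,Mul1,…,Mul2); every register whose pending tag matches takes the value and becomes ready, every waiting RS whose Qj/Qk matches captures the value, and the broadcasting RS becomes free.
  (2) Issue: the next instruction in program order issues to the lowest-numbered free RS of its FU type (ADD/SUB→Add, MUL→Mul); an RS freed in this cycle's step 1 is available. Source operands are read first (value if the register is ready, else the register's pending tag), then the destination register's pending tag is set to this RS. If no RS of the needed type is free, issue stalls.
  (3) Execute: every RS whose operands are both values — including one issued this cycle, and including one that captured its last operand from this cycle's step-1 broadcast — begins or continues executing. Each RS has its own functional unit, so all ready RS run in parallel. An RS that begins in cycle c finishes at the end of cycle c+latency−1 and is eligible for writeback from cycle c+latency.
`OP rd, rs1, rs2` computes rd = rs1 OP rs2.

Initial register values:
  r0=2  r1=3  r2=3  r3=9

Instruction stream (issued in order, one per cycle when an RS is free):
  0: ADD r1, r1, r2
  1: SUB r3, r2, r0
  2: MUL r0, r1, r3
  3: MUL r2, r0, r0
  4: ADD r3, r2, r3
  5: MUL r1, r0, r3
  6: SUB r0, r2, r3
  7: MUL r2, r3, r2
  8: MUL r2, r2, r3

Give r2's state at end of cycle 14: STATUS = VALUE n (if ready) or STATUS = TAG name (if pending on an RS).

cycle 1: issue ADD r1<-Add1 // r0:2,r1:Add1,r2:3,r3:9
cycle 2: issue SUB r3<-Add2 // r0:2,r1:Add1,r2:3,r3:Add2
cycle 3: CDB Add1=6; issue MUL r0<-Mul1 // r0:Mul1,r1:6,r2:3,r3:Add2
cycle 4: CDB Add2=1; issue MUL r2<-Mul2 // r0:Mul1,r1:6,r2:Mul2,r3:1
cycle 5: issue ADD r3<-Add1 // r0:Mul1,r1:6,r2:Mul2,r3:Add1
cycle 6: stall // r0:Mul1,r1:6,r2:Mul2,r3:Add1
cycle 7: stall // r0:Mul1,r1:6,r2:Mul2,r3:Add1
cycle 8: CDB Mul1=6; issue MUL r1<-Mul1 // r0:6,r1:Mul1,r2:Mul2,r3:Add1
cycle 9: issue SUB r0<-Add2 // r0:Add2,r1:Mul1,r2:Mul2,r3:Add1
cycle 10: stall // r0:Add2,r1:Mul1,r2:Mul2,r3:Add1
cycle 11: stall // r0:Add2,r1:Mul1,r2:Mul2,r3:Add1
cycle 12: CDB Mul2=36; issue MUL r2<-Mul2 // r0:Add2,r1:Mul1,r2:Mul2,r3:Add1
cycle 13: stall // r0:Add2,r1:Mul1,r2:Mul2,r3:Add1
cycle 14: CDB Add1=37; stall // r0:Add2,r1:Mul1,r2:Mul2,r3:37

STATUS = TAG Mul2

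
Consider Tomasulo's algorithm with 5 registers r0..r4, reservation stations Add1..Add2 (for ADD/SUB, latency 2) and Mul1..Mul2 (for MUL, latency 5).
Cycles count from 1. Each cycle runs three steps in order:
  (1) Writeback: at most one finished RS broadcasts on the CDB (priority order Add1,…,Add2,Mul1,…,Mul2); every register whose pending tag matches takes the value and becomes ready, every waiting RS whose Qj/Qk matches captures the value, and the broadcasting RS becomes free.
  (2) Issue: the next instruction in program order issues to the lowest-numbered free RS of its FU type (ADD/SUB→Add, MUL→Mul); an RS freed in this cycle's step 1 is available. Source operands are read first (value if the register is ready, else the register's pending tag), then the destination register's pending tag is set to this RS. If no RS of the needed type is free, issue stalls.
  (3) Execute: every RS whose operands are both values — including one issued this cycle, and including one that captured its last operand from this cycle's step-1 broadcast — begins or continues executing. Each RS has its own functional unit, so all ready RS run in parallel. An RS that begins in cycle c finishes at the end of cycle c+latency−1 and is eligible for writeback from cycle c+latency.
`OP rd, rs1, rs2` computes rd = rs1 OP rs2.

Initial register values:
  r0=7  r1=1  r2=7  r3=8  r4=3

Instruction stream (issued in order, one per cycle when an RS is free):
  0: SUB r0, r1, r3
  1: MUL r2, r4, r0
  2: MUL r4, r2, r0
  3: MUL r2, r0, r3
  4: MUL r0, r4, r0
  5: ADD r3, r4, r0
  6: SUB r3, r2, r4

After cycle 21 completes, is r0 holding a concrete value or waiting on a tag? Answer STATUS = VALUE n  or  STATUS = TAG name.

cycle 1: issue SUB r0<-Add1 // r0:Add1,r1:1,r2:7,r3:8,r4:3
cycle 2: issue MUL r2<-Mul1 // r0:Add1,r1:1,r2:Mul1,r3:8,r4:3
cycle 3: CDB Add1=-7; issue MUL r4<-Mul2 // r0:-7,r1:1,r2:Mul1,r3:8,r4:Mul2
cycle 4: stall // r0:-7,r1:1,r2:Mul1,r3:8,r4:Mul2
cycle 5: stall // r0:-7,r1:1,r2:Mul1,r3:8,r4:Mul2
cycle 6: stall // r0:-7,r1:1,r2:Mul1,r3:8,r4:Mul2
cycle 7: stall // r0:-7,r1:1,r2:Mul1,r3:8,r4:Mul2
cycle 8: CDB Mul1=-21; issue MUL r2<-Mul1 // r0:-7,r1:1,r2:Mul1,r3:8,r4:Mul2
cycle 9: stall // r0:-7,r1:1,r2:Mul1,r3:8,r4:Mul2
cycle 10: stall // r0:-7,r1:1,r2:Mul1,r3:8,r4:Mul2
cycle 11: stall // r0:-7,r1:1,r2:Mul1,r3:8,r4:Mul2
cycle 12: stall // r0:-7,r1:1,r2:Mul1,r3:8,r4:Mul2
cycle 13: CDB Mul1=-56; issue MUL r0<-Mul1 // r0:Mul1,r1:1,r2:-56,r3:8,r4:Mul2
cycle 14: CDB Mul2=147; issue ADD r3<-Add1 // r0:Mul1,r1:1,r2:-56,r3:Add1,r4:147
cycle 15: issue SUB r3<-Add2 // r0:Mul1,r1:1,r2:-56,r3:Add2,r4:147
cycle 16: - // r0:Mul1,r1:1,r2:-56,r3:Add2,r4:147
cycle 17: CDB Add2=-203 // r0:Mul1,r1:1,r2:-56,r3:-203,r4:147
cycle 18: - // r0:Mul1,r1:1,r2:-56,r3:-203,r4:147
cycle 19: CDB Mul1=-1029 // r0:-1029,r1:1,r2:-56,r3:-203,r4:147
cycle 20: - // r0:-1029,r1:1,r2:-56,r3:-203,r4:147
cycle 21: CDB Add1=-882 // r0:-1029,r1:1,r2:-56,r3:-203,r4:147

STATUS = VALUE -1029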